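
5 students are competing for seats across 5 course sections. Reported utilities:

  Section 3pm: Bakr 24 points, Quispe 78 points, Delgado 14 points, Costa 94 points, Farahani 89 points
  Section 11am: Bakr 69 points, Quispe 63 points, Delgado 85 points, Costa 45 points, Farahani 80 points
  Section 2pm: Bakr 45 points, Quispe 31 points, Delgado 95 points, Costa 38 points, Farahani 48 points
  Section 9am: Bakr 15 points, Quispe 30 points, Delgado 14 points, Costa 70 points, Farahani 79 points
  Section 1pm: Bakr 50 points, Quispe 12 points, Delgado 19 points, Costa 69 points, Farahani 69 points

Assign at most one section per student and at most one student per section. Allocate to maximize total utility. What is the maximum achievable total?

Max total: 390 points

Optimal: Bakr→Section 11am (69 points), Quispe→Section 3pm (78 points), Delgado→Section 2pm (95 points), Costa→Section 1pm (69 points), Farahani→Section 9am (79 points) — total 69+78+95+69+79 = 390 points.
Row-greedy (each student in turn takes its best remaining section) gives 381 points, worse by 9.
Swapping Farahani↔Quispe (Farahani→Section 3pm 89 points, Quispe→Section 9am 30 points) loses 38.
No other one-to-one assignment exceeds 390 points.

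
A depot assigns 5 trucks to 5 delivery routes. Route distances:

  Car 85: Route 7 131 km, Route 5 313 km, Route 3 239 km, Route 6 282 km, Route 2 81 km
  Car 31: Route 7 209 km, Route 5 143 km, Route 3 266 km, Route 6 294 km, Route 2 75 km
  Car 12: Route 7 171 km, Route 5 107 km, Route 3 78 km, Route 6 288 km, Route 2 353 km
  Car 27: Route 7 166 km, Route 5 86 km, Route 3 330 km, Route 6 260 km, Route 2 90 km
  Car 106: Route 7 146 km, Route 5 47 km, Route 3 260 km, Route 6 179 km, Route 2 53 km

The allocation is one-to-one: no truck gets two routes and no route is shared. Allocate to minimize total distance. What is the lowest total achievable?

Optimal: Car 85→Route 7 (131 km), Car 31→Route 2 (75 km), Car 12→Route 3 (78 km), Car 27→Route 5 (86 km), Car 106→Route 6 (179 km) — total 131+75+78+86+179 = 549 km.
Min-entry greedy (repeatedly take the single cheapest remaining cell) gives 591 km, worse by 42.
Next-best assignment: Car 85→Route 7, Car 31→Route 2, Car 12→Route 3, Car 27→Route 6, Car 106→Route 5 = 591 km.

Min total: 549 km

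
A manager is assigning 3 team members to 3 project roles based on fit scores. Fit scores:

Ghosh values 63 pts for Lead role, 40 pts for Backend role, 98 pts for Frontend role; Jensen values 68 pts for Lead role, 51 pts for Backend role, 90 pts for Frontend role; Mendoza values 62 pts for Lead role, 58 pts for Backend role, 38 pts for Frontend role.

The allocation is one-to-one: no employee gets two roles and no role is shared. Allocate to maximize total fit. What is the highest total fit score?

This is the linear assignment problem.
Optimal: Ghosh→Frontend role (98 pts), Jensen→Lead role (68 pts), Mendoza→Backend role (58 pts) — total 98+68+58 = 224 pts.

Maximum total: 224 pts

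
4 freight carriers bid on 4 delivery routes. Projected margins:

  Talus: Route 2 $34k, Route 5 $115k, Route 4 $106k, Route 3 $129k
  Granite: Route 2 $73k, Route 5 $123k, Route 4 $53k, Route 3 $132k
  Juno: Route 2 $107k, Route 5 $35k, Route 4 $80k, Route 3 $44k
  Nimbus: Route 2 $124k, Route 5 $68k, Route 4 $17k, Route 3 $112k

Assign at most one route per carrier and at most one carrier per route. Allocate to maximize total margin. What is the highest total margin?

Maximum total: $456k

Optimal: Talus→Route 3 ($129k), Granite→Route 5 ($123k), Juno→Route 4 ($80k), Nimbus→Route 2 ($124k) — total 129+123+80+124 = $456k.
Row-greedy (each carrier in turn takes its best remaining route) gives $376k, worse by 80.
Swapping Juno↔Granite (Juno→Route 5 $35k, Granite→Route 4 $53k) loses 115.
Every other assignment is strictly worse.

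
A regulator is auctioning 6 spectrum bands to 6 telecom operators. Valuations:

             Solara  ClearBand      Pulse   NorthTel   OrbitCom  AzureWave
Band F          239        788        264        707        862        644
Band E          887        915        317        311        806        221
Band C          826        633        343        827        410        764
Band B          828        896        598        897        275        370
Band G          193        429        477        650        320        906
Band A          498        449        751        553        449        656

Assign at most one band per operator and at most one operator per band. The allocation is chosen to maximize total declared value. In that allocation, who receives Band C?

Optimal: Solara→Band C ($826M), ClearBand→Band E ($915M), Pulse→Band A ($751M), NorthTel→Band B ($897M), OrbitCom→Band F ($862M), AzureWave→Band G ($906M) — total 826+915+751+897+862+906 = $5157M.
Column-greedy (each band in turn goes to its best remaining operator) gives $5089M, worse by 68.
Swapping NorthTel↔AzureWave (NorthTel→Band G $650M, AzureWave→Band B $370M) loses 783.
Checked against all permutations: $5157M is optimal.
Solara's own top band is Band E ($887M), but forcing Solara→Band E and reassigning the rest optimally gives only $5129M — worse by 28.

Solara receives Band C.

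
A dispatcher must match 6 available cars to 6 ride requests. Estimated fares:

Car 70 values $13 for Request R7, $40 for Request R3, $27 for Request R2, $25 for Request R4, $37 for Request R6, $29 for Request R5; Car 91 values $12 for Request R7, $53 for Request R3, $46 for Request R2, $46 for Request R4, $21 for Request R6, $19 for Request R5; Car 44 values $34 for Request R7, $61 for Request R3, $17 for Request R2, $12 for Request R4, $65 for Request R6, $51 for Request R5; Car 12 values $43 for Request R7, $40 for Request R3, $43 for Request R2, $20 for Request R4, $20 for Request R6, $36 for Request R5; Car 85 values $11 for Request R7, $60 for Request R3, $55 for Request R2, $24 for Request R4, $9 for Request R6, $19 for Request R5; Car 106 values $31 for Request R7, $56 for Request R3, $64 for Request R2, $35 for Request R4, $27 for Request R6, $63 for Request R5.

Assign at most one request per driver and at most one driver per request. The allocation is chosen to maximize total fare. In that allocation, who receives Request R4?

Car 91 receives Request R4.

Optimal: Car 70→Request R3 ($40), Car 91→Request R4 ($46), Car 44→Request R6 ($65), Car 12→Request R7 ($43), Car 85→Request R2 ($55), Car 106→Request R5 ($63) — total 40+46+65+43+55+63 = $312.
Column-greedy (each request in turn goes to its best remaining driver) gives $270, worse by 42.
Next-best assignment: Car 70→Request R5, Car 91→Request R4, Car 44→Request R6, Car 12→Request R7, Car 85→Request R3, Car 106→Request R2 = $307.
Swapping Car 106↔Car 44 (Car 106→Request R6 $27, Car 44→Request R5 $51) loses 50.
Car 91's own top request is Request R3 ($53), but forcing Car 91→Request R3 and reassigning the rest optimally gives only $304 — worse by 8.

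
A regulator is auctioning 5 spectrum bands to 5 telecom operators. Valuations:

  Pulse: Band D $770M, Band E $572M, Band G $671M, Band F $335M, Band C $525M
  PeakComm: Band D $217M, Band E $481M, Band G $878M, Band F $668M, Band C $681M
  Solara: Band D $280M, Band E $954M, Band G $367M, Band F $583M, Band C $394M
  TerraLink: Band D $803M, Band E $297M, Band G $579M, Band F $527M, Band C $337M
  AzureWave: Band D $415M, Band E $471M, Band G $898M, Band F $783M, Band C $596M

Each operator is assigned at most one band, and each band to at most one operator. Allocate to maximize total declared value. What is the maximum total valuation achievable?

This is the linear assignment problem.
Optimal: Pulse→Band C ($525M), PeakComm→Band G ($878M), Solara→Band E ($954M), TerraLink→Band D ($803M), AzureWave→Band F ($783M) — total 525+878+954+803+783 = $3943M.

Max total: $3943M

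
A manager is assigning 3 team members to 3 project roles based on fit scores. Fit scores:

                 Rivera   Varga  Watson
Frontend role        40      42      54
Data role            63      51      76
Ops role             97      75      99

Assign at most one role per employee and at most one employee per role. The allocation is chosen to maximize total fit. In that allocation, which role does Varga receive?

Optimal: Rivera→Ops role (97 pts), Varga→Frontend role (42 pts), Watson→Data role (76 pts) — total 97+42+76 = 215 pts.
Row-greedy (each employee in turn takes its best remaining role) gives 202 pts, worse by 13.
Checked against all permutations: 215 pts is optimal.
Varga's own top role is Ops role (75 pts), but forcing Varga→Ops role and reassigning the rest optimally gives only 192 pts — worse by 23.

Varga receives Frontend role.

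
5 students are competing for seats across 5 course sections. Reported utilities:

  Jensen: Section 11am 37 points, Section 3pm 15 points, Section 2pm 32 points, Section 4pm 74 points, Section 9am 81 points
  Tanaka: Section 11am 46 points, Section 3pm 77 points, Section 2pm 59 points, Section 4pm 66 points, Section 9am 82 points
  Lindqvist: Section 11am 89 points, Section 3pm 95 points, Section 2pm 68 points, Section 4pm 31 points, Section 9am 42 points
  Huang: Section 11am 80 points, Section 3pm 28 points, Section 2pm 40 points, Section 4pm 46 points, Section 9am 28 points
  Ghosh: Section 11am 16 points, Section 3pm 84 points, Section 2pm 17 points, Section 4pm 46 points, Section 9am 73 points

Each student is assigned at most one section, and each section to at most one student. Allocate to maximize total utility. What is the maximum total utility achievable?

Optimal: Jensen→Section 4pm (74 points), Tanaka→Section 9am (82 points), Lindqvist→Section 2pm (68 points), Huang→Section 11am (80 points), Ghosh→Section 3pm (84 points) — total 74+82+68+80+84 = 388 points.
Column-greedy (each section in turn goes to its best remaining student) gives 334 points, worse by 54.
Swapping Jensen↔Huang (Jensen→Section 11am 37 points, Huang→Section 4pm 46 points) loses 71.
Checked against all permutations: 388 points is optimal.

Maximum total: 388 points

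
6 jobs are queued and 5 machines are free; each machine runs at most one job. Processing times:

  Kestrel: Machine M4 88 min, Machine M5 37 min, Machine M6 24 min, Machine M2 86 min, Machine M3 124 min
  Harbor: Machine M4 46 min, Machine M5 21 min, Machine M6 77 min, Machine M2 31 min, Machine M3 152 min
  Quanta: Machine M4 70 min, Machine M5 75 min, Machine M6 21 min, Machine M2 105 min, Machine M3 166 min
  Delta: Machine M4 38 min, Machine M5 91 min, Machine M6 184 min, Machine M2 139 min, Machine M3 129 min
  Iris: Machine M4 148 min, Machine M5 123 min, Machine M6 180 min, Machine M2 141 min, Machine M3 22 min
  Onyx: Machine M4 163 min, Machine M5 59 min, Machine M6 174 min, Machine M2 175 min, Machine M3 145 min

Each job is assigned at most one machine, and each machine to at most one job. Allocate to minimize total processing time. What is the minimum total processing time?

Minimum total: 149 min

Optimal: Delta→Machine M4 (38 min), Kestrel→Machine M5 (37 min), Quanta→Machine M6 (21 min), Harbor→Machine M2 (31 min), Iris→Machine M3 (22 min) — total 38+37+21+31+22 = 149 min.
Min-entry greedy (repeatedly take the single cheapest remaining cell) gives 188 min, worse by 39.
Swapping Iris↔Kestrel (Iris→Machine M5 123 min, Kestrel→Machine M3 124 min) adds 188.
Every other assignment is strictly worse.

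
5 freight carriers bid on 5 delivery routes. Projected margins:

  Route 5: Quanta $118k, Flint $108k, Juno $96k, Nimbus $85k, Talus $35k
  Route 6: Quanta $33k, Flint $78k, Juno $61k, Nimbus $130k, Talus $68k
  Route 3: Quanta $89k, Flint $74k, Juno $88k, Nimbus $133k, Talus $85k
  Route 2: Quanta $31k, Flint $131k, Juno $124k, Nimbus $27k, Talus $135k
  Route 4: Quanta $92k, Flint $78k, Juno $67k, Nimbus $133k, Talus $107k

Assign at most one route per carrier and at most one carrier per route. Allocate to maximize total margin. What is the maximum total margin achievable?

Optimal: Quanta→Route 5 ($118k), Flint→Route 2 ($131k), Juno→Route 3 ($88k), Nimbus→Route 6 ($130k), Talus→Route 4 ($107k) — total 118+131+88+130+107 = $574k.
Next-best assignment: Quanta→Route 5, Flint→Route 6, Juno→Route 2, Nimbus→Route 3, Talus→Route 4 = $560k.
Swapping Quanta↔Juno (Quanta→Route 3 $89k, Juno→Route 5 $96k) loses 21.

Max total: $574k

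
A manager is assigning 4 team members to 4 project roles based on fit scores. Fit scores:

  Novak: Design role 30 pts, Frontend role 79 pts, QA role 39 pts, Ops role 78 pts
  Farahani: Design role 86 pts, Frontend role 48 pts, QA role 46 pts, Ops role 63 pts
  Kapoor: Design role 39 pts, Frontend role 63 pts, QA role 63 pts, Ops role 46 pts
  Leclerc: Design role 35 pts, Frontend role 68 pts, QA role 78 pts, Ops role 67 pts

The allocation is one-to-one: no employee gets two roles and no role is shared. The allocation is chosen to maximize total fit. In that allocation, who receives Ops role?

This is the linear assignment problem.
Optimal: Novak→Ops role (78 pts), Farahani→Design role (86 pts), Kapoor→Frontend role (63 pts), Leclerc→QA role (78 pts) — total 78+86+63+78 = 305 pts.
Row-greedy (each employee in turn takes its best remaining role) gives 295 pts, worse by 10.
No other one-to-one assignment exceeds 305 pts.
Novak's own top role is Frontend role (79 pts), but forcing Novak→Frontend role and reassigning the rest optimally gives only 295 pts — worse by 10.

Novak receives Ops role.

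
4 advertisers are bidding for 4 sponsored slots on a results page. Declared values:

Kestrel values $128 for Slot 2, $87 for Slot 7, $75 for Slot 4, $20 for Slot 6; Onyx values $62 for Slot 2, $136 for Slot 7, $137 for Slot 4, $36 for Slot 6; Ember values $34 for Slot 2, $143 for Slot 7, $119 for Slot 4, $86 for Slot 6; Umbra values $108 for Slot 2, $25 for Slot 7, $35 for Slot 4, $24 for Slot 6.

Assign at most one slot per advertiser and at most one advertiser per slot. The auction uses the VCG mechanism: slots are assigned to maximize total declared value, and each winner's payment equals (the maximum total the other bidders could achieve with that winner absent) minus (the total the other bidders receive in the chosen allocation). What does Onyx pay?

Efficient allocation: Kestrel→Slot 2 ($128), Onyx→Slot 4 ($137), Ember→Slot 7 ($143), Umbra→Slot 6 ($24); total welfare W = $432.
Onyx receives Slot 4 at value $137, so the others get W − 137 = $295.
Without Onyx: best allocation of the remaining 3 bidders over all 4 slots is Kestrel→Slot 4 ($75), Ember→Slot 7 ($143), Umbra→Slot 2 ($108), total $326.
VCG payment = (others' best without Onyx) − (others' welfare with Onyx) = 326 − 295 = $31.

Onyx pays $31.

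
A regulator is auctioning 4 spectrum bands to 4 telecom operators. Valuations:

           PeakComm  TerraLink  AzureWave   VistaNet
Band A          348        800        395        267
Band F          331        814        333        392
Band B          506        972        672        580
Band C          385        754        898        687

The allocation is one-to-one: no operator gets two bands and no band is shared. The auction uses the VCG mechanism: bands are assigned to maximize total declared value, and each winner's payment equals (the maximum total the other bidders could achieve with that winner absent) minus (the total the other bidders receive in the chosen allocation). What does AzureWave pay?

Efficient allocation: PeakComm→Band A ($348M), TerraLink→Band F ($814M), AzureWave→Band C ($898M), VistaNet→Band B ($580M); total welfare W = $2640M.
AzureWave receives Band C at value $898M, so the others get W − 898 = $1742M.
Without AzureWave: best allocation of the remaining 3 bidders over all 4 bands is PeakComm→Band A ($348M), TerraLink→Band B ($972M), VistaNet→Band C ($687M), total $2007M.
VCG payment = (others' best without AzureWave) − (others' welfare with AzureWave) = 2007 − 1742 = $265M.

AzureWave pays $265M.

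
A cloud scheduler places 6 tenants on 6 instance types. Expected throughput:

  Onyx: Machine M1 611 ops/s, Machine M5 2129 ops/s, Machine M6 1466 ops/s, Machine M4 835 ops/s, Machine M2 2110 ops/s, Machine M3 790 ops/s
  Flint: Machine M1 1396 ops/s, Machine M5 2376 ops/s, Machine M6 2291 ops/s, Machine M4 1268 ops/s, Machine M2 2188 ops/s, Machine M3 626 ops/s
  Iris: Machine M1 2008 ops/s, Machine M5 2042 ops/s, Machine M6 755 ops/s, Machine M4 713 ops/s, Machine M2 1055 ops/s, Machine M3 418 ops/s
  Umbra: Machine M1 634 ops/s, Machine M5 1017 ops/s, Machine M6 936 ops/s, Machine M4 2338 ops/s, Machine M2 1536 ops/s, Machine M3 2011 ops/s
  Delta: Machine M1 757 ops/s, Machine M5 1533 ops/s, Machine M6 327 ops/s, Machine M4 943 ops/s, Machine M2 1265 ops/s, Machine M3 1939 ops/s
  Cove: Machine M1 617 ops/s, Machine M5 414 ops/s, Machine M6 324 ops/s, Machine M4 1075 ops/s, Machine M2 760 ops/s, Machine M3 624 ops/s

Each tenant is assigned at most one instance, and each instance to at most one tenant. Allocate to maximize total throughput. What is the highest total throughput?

This is a one-to-one assignment (maximum-weight bipartite matching).
Optimal: Onyx→Machine M5 (2129 ops/s), Flint→Machine M6 (2291 ops/s), Iris→Machine M1 (2008 ops/s), Umbra→Machine M4 (2338 ops/s), Delta→Machine M3 (1939 ops/s), Cove→Machine M2 (760 ops/s) — total 2129+2291+2008+2338+1939+760 = 11465 ops/s.
Max-entry greedy (repeatedly take the single best remaining cell) gives 11095 ops/s, worse by 370.
Next-best assignment: Onyx→Machine M2, Flint→Machine M6, Iris→Machine M5, Umbra→Machine M4, Delta→Machine M3, Cove→Machine M1 = 11337 ops/s.
Swapping Delta↔Onyx (Delta→Machine M5 1533 ops/s, Onyx→Machine M3 790 ops/s) loses 1745.
No other one-to-one assignment exceeds 11465 ops/s.

Max total: 11465 ops/s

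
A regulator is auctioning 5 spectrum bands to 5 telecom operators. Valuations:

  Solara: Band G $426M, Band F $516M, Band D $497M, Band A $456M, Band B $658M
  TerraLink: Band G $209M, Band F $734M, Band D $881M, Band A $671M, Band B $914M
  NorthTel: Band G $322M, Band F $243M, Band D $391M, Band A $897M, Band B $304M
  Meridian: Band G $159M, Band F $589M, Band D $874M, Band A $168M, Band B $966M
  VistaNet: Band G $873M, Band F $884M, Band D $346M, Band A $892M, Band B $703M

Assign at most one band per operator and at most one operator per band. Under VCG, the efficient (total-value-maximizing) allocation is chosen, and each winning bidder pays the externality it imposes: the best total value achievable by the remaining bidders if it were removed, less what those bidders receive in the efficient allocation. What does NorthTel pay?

NorthTel pays $19M.

Efficient allocation: Solara→Band F ($516M), TerraLink→Band D ($881M), NorthTel→Band A ($897M), Meridian→Band B ($966M), VistaNet→Band G ($873M); total welfare W = $4133M.
NorthTel receives Band A at value $897M, so the others get W − 897 = $3236M.
Without NorthTel: best allocation of the remaining 4 bidders over all 5 bands is Solara→Band F ($516M), TerraLink→Band D ($881M), Meridian→Band B ($966M), VistaNet→Band A ($892M), total $3255M.
VCG payment = (others' best without NorthTel) − (others' welfare with NorthTel) = 3255 − 3236 = $19M.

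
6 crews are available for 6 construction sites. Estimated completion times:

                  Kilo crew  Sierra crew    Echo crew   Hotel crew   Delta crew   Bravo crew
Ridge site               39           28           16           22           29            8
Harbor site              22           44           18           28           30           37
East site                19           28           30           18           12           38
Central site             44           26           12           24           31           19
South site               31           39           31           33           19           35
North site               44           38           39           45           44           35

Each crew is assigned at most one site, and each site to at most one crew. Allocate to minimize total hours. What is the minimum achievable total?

This is a one-to-one assignment (minimum-cost bipartite matching).
Optimal: Kilo crew→Harbor site (22 hours), Sierra crew→North site (38 hours), Echo crew→Central site (12 hours), Hotel crew→East site (18 hours), Delta crew→South site (19 hours), Bravo crew→Ridge site (8 hours) — total 22+38+12+18+19+8 = 117 hours.
Column-greedy (each site in turn goes to its cheapest remaining crew) gives 131 hours, worse by 14.
Checked against all permutations: 117 hours is optimal.

Min total: 117 hours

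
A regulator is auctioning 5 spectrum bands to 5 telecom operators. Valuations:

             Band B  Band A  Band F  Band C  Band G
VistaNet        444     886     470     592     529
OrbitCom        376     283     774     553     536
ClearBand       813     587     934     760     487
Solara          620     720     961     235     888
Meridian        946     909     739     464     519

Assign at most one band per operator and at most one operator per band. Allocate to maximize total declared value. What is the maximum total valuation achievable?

Maximum total: $4254M

This is the linear assignment problem.
Optimal: VistaNet→Band A ($886M), OrbitCom→Band F ($774M), ClearBand→Band C ($760M), Solara→Band G ($888M), Meridian→Band B ($946M) — total 886+774+760+888+946 = $4254M.
Column-greedy (each band in turn goes to its best remaining operator) gives $4089M, worse by 165.
Next-best assignment: VistaNet→Band A, OrbitCom→Band C, ClearBand→Band F, Solara→Band G, Meridian→Band B = $4207M.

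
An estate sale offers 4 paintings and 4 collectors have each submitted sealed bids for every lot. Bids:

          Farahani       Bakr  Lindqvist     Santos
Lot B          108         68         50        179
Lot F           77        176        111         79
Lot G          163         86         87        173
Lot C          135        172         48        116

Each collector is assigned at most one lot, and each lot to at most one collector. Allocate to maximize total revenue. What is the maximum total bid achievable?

This is a one-to-one assignment (maximum-weight bipartite matching).
Optimal: Farahani→Lot G ($163), Bakr→Lot C ($172), Lindqvist→Lot F ($111), Santos→Lot B ($179) — total 163+172+111+179 = $625.
Row-greedy (each collector in turn takes its best remaining lot) gives $505, worse by 120.
Swapping Bakr↔Santos (Bakr→Lot B $68, Santos→Lot C $116) loses 167.

Max total: $625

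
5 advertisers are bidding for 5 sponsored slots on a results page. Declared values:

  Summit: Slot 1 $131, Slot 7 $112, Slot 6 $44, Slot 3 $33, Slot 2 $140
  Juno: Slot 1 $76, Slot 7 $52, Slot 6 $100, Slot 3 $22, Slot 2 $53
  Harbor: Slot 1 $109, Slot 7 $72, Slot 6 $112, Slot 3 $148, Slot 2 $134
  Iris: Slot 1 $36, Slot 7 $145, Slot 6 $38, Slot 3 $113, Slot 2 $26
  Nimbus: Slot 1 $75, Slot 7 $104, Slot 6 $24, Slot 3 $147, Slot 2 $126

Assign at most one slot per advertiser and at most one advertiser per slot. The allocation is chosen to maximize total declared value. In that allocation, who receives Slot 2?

Optimal: Summit→Slot 1 ($131), Juno→Slot 6 ($100), Harbor→Slot 2 ($134), Iris→Slot 7 ($145), Nimbus→Slot 3 ($147) — total 131+100+134+145+147 = $657.
Column-greedy (each slot in turn goes to its best remaining advertiser) gives $588, worse by 69.
Next-best assignment: Summit→Slot 1, Juno→Slot 6, Harbor→Slot 3, Iris→Slot 7, Nimbus→Slot 2 = $650.
No other one-to-one assignment exceeds $657.
Harbor's own top slot is Slot 3 ($148), but forcing Harbor→Slot 3 and reassigning the rest optimally gives only $650 — worse by 7.

Harbor receives Slot 2.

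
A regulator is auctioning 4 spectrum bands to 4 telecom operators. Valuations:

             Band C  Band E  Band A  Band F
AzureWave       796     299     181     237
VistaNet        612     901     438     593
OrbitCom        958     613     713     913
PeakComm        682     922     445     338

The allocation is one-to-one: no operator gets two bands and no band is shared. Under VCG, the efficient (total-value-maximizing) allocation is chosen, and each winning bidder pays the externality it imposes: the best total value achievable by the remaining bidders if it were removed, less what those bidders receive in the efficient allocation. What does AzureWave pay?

Efficient allocation: AzureWave→Band C ($796M), VistaNet→Band A ($438M), OrbitCom→Band F ($913M), PeakComm→Band E ($922M); total welfare W = $3069M.
AzureWave receives Band C at value $796M, so the others get W − 796 = $2273M.
Without AzureWave: best allocation of the remaining 3 bidders over all 4 bands is VistaNet→Band E ($901M), OrbitCom→Band F ($913M), PeakComm→Band C ($682M), total $2496M.
VCG payment = (others' best without AzureWave) − (others' welfare with AzureWave) = 2496 − 2273 = $223M.

AzureWave pays $223M.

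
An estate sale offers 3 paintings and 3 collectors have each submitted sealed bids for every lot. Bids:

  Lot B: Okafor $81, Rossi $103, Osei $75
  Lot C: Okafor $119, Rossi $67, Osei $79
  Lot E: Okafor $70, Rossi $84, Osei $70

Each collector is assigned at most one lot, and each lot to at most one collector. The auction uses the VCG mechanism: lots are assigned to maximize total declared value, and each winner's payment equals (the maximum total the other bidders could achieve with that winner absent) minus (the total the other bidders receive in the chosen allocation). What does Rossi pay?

Efficient allocation: Okafor→Lot C ($119), Rossi→Lot B ($103), Osei→Lot E ($70); total welfare W = $292.
Rossi receives Lot B at value $103, so the others get W − 103 = $189.
Without Rossi: best allocation of the remaining 2 bidders over all 3 lots is Okafor→Lot C ($119), Osei→Lot B ($75), total $194.
VCG payment = (others' best without Rossi) − (others' welfare with Rossi) = 194 − 189 = $5.

Rossi pays $5.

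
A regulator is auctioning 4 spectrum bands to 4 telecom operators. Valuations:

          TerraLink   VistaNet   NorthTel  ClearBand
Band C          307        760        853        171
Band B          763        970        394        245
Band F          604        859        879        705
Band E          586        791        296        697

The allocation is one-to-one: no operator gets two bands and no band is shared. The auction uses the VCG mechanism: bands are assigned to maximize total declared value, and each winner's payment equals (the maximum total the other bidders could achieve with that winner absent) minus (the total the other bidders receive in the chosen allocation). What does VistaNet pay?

Efficient allocation: TerraLink→Band B ($763M), VistaNet→Band F ($859M), NorthTel→Band C ($853M), ClearBand→Band E ($697M); total welfare W = $3172M.
VistaNet receives Band F at value $859M, so the others get W − 859 = $2313M.
Without VistaNet: best allocation of the remaining 3 bidders over all 4 bands is TerraLink→Band B ($763M), NorthTel→Band F ($879M), ClearBand→Band E ($697M), total $2339M.
VCG payment = (others' best without VistaNet) − (others' welfare with VistaNet) = 2339 − 2313 = $26M.

VistaNet pays $26M.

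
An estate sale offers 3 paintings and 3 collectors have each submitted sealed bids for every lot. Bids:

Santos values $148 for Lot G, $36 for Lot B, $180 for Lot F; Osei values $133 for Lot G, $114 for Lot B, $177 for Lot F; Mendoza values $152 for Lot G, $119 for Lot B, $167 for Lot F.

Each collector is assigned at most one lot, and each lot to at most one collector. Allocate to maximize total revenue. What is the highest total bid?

Optimal: Santos→Lot F ($180), Osei→Lot B ($114), Mendoza→Lot G ($152) — total 180+114+152 = $446.
Next-best assignment: Santos→Lot G, Osei→Lot F, Mendoza→Lot B = $444.
Swapping Santos↔Osei (Santos→Lot B $36, Osei→Lot F $177) loses 81.

Max total: $446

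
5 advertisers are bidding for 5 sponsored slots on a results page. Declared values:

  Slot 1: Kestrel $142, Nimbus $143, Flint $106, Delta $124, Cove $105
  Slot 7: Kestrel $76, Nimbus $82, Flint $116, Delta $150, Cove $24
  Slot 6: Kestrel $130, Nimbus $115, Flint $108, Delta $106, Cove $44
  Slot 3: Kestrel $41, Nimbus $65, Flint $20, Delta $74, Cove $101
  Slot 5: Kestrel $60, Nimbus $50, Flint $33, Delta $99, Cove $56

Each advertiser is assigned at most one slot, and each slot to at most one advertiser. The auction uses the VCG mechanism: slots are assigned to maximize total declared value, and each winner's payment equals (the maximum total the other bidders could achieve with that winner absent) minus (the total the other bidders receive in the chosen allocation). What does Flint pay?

Flint pays $51.

Efficient allocation: Kestrel→Slot 6 ($130), Nimbus→Slot 1 ($143), Flint→Slot 7 ($116), Delta→Slot 5 ($99), Cove→Slot 3 ($101); total welfare W = $589.
Flint receives Slot 7 at value $116, so the others get W − 116 = $473.
Without Flint: best allocation of the remaining 4 bidders over all 5 slots is Kestrel→Slot 6 ($130), Nimbus→Slot 1 ($143), Delta→Slot 7 ($150), Cove→Slot 3 ($101), total $524.
VCG payment = (others' best without Flint) − (others' welfare with Flint) = 524 − 473 = $51.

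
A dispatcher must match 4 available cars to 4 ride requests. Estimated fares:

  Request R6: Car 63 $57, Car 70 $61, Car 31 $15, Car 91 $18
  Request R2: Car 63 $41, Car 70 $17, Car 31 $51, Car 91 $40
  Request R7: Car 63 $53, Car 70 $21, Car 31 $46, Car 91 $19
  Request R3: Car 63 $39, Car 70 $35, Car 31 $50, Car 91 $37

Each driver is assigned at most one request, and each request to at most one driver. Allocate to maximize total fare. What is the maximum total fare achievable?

Max total: $204

Treat this as an assignment problem: match each driver to one request.
Optimal: Car 63→Request R7 ($53), Car 70→Request R6 ($61), Car 31→Request R3 ($50), Car 91→Request R2 ($40) — total 53+61+50+40 = $204.
Column-greedy (each request in turn goes to its best remaining driver) gives $202, worse by 2.
No other one-to-one assignment exceeds $204.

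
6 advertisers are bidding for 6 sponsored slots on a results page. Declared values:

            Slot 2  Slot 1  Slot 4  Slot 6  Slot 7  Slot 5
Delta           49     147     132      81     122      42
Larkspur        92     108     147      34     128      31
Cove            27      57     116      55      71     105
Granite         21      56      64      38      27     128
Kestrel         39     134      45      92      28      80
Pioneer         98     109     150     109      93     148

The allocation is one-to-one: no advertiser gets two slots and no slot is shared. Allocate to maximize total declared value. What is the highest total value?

Max total: $709

Optimal: Delta→Slot 1 ($147), Larkspur→Slot 7 ($128), Cove→Slot 4 ($116), Granite→Slot 5 ($128), Kestrel→Slot 6 ($92), Pioneer→Slot 2 ($98) — total 147+128+116+128+92+98 = $709.
Swapping Delta↔Larkspur (Delta→Slot 7 $122, Larkspur→Slot 1 $108) loses 45.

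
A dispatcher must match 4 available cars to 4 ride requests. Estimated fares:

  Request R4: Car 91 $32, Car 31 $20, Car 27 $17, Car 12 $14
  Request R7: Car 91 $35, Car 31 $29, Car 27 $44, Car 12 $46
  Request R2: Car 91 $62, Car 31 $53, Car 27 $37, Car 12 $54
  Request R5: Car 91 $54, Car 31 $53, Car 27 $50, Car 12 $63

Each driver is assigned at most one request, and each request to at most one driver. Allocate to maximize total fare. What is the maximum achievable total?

Optimal: Car 91→Request R4 ($32), Car 31→Request R2 ($53), Car 27→Request R7 ($44), Car 12→Request R5 ($63) — total 32+53+44+63 = $192.

Max total: $192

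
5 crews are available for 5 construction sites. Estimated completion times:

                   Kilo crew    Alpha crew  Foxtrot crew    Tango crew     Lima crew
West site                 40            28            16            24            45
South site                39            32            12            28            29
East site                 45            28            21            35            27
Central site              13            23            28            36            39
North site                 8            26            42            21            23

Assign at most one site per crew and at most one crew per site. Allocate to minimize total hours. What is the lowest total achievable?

Treat this as an assignment problem: match each crew to one site.
Optimal: Kilo crew→North site (8 hours), Alpha crew→Central site (23 hours), Foxtrot crew→South site (12 hours), Tango crew→West site (24 hours), Lima crew→East site (27 hours) — total 8+23+12+24+27 = 94 hours.
No other one-to-one assignment undercuts 94 hours.

Min total: 94 hours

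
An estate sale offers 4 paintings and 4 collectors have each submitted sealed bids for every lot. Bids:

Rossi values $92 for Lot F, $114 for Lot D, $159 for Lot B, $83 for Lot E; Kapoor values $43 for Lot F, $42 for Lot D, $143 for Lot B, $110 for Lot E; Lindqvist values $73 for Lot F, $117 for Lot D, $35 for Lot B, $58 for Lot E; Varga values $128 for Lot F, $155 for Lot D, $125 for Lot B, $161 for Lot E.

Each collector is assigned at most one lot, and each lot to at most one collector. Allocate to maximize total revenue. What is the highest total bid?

Optimal: Rossi→Lot B ($159), Kapoor→Lot E ($110), Lindqvist→Lot D ($117), Varga→Lot F ($128) — total 159+110+117+128 = $514.
Max-entry greedy (repeatedly take the single best remaining cell) gives $480, worse by 34.
Next-best assignment: Rossi→Lot F, Kapoor→Lot B, Lindqvist→Lot D, Varga→Lot E = $513.
Every other assignment is strictly worse.

Maximum total: $514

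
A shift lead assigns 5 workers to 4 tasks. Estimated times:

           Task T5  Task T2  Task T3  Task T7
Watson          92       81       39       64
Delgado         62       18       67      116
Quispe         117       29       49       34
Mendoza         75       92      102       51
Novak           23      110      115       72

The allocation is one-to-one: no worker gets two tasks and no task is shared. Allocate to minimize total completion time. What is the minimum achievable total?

Minimum total: 114 min

Optimal: Novak→Task T5 (23 min), Delgado→Task T2 (18 min), Watson→Task T3 (39 min), Quispe→Task T7 (34 min) — total 23+18+39+34 = 114 min.
Row-greedy (each worker in turn takes its cheapest remaining task) gives 166 min, worse by 52.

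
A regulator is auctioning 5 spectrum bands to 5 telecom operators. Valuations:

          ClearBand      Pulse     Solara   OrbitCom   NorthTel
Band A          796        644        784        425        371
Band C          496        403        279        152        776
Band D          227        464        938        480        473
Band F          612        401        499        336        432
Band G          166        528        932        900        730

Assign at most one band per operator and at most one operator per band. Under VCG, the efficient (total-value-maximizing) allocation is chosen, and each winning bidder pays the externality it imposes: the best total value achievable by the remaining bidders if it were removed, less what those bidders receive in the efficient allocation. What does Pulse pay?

Efficient allocation: ClearBand→Band F ($612M), Pulse→Band A ($644M), Solara→Band D ($938M), OrbitCom→Band G ($900M), NorthTel→Band C ($776M); total welfare W = $3870M.
Pulse receives Band A at value $644M, so the others get W − 644 = $3226M.
Without Pulse: best allocation of the remaining 4 bidders over all 5 bands is ClearBand→Band A ($796M), Solara→Band D ($938M), OrbitCom→Band G ($900M), NorthTel→Band C ($776M), total $3410M.
VCG payment = (others' best without Pulse) − (others' welfare with Pulse) = 3410 − 3226 = $184M.

Pulse pays $184M.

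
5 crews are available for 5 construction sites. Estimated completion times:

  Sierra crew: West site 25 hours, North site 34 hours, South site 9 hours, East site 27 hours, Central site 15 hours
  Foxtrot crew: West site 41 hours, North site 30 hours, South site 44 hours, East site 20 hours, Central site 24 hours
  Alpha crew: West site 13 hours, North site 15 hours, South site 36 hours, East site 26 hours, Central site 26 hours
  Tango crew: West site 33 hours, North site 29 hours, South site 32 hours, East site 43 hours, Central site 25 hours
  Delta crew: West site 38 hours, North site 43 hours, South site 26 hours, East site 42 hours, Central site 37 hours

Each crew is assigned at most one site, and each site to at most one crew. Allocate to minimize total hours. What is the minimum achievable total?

Treat this as an assignment problem: match each crew to one site.
Optimal: Sierra crew→Central site (15 hours), Foxtrot crew→East site (20 hours), Alpha crew→West site (13 hours), Tango crew→North site (29 hours), Delta crew→South site (26 hours) — total 15+20+13+29+26 = 103 hours.
Min-entry greedy (repeatedly take the single cheapest remaining cell) gives 110 hours, worse by 7.
Next-best assignment: Sierra crew→South site, Foxtrot crew→East site, Alpha crew→North site, Tango crew→Central site, Delta crew→West site = 107 hours.

Minimum total: 103 hours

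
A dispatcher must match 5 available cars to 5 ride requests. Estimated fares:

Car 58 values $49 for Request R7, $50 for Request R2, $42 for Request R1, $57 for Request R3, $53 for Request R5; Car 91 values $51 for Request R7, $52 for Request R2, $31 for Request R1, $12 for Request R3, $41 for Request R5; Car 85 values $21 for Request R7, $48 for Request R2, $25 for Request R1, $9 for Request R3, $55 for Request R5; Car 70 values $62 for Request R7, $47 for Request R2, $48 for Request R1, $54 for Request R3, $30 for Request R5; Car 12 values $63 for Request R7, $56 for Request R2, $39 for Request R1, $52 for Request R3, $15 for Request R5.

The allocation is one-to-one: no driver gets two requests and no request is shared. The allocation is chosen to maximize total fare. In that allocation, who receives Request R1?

This is the linear assignment problem.
Optimal: Car 58→Request R3 ($57), Car 91→Request R2 ($52), Car 85→Request R5 ($55), Car 70→Request R1 ($48), Car 12→Request R7 ($63) — total 57+52+55+48+63 = $275.
Row-greedy (each driver in turn takes its best remaining request) gives $265, worse by 10.
Next-best assignment: Car 58→Request R3, Car 91→Request R7, Car 85→Request R5, Car 70→Request R1, Car 12→Request R2 = $267.
Car 70's own top request is Request R7 ($62), but forcing Car 70→Request R7 and reassigning the rest optimally gives only $265 — worse by 10.

Car 70 receives Request R1.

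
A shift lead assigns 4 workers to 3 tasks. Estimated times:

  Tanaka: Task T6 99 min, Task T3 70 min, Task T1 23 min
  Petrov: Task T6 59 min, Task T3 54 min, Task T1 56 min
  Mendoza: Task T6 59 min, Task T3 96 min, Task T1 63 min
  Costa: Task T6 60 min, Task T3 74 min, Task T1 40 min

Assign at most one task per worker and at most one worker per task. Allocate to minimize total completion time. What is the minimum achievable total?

Min total: 136 min

Optimal: Mendoza→Task T6 (59 min), Petrov→Task T3 (54 min), Tanaka→Task T1 (23 min) — total 59+54+23 = 136 min.
Column-greedy (each task in turn goes to its cheapest remaining worker) gives 169 min, worse by 33.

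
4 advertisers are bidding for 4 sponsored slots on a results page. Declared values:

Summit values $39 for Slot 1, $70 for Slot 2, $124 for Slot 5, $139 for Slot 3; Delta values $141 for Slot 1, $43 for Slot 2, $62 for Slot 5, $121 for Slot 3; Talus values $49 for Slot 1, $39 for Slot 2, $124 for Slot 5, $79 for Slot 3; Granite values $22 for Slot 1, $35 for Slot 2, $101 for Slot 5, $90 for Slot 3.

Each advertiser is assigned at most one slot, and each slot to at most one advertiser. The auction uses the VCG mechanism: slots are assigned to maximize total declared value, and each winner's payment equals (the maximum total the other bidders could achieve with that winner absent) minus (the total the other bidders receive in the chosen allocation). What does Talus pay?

Efficient allocation: Summit→Slot 3 ($139), Delta→Slot 1 ($141), Talus→Slot 5 ($124), Granite→Slot 2 ($35); total welfare W = $439.
Talus receives Slot 5 at value $124, so the others get W − 124 = $315.
Without Talus: best allocation of the remaining 3 bidders over all 4 slots is Summit→Slot 3 ($139), Delta→Slot 1 ($141), Granite→Slot 5 ($101), total $381.
VCG payment = (others' best without Talus) − (others' welfare with Talus) = 381 − 315 = $66.

Talus pays $66.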